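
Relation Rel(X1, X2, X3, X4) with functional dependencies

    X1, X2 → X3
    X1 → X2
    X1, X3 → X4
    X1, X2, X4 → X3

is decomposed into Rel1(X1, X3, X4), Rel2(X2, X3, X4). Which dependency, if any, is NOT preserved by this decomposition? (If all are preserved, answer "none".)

Check X1 → X2: no single fragment contains all of {X1, X2}, and the restricted closure of {X1} across the fragments never reaches {X2}.
X1, X2 → X3 is preserved.
X1, X3 → X4 is preserved.
X1, X2, X4 → X3 is preserved.

X1 → X2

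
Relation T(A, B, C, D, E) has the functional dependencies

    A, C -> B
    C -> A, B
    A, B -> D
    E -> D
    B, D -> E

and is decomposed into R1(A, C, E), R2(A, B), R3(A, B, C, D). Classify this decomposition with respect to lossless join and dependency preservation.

Lossless test (chase): Rows 1 and 3 agree on A, C; apply A, C→B and equate their B entries. Rows 1 and 2 agree on A, B; apply A, B→D and equate their D entries. Rows 1 and 3 agree on A, B; apply A, B→D and equate their D entries. Rows 1 and 2 agree on B, D; apply B, D→E and equate their E entries. Rows 1 and 3 agree on B, D; apply B, D→E and equate their E entries. Row 1 is now all distinguished symbols — the join is lossless.
Dependency preservation: the restricted closure of {E} across the fragments never reaches {D}, so E → D cannot be enforced without a join — not preserved.

lossless but not dependency-preserving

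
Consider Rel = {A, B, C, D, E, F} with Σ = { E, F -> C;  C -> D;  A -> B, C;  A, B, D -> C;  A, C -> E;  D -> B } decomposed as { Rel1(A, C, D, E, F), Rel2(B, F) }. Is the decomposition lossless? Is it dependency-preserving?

Lossless test: (F)⁺ = {F}, which is a superkey of neither fragment — lossy.
Dependency preservation: the restricted closure of {A} across the fragments never reaches {B, C}, so A → B, C cannot be enforced without a join — not preserved.

lossy and not dependency-preserving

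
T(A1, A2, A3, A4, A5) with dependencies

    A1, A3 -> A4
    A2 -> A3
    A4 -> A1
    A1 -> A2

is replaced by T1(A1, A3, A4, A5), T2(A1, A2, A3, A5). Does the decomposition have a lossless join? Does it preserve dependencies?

Lossless test: (A1, A3, A5)⁺ = {A1, A2, A3, A4, A5}, which contains all of one fragment — lossless.
Dependency preservation: every FD's attributes lie within a single fragment, so each can be enforced locally — preserved.

lossless and dependency-preserving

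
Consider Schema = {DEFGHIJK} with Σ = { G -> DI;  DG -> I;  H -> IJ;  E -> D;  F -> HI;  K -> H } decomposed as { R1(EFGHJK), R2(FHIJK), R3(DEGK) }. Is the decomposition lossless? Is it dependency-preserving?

Lossless test (chase): Rows 1 and 3 agree on G; apply G→DI and equate their DI entries. Rows 1 and 2 agree on H; apply H→IJ and equate their IJ entries. Rows 1 and 3 agree on K; apply K→H and equate their H entries. Rows 1 and 3 agree on H; apply H→IJ and equate their IJ entries. Row 1 is now all distinguished symbols — the join is lossless.
Dependency preservation: the restricted closure of {G} across the fragments never reaches {DI}, so G → DI cannot be enforced without a join — not preserved.

lossless but not dependency-preserving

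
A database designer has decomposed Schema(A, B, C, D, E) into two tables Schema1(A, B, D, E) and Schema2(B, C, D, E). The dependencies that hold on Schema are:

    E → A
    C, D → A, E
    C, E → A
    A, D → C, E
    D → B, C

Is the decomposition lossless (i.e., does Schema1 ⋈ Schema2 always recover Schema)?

Common attributes: Schema1 ∩ Schema2 = {B, D, E}.
Closure of {B, D, E}: E → A applies, adding A; A, D → C, E applies, adding C. So (B, D, E)⁺ = {A, B, C, D, E}.
This closure contains every attribute of Schema1, so Schema1 ∩ Schema2 → Schema1. The join is lossless.

Yes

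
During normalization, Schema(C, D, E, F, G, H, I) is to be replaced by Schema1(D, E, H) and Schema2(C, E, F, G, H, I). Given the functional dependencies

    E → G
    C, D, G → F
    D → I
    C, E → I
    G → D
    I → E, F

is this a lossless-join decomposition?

Common attributes: Schema1 ∩ Schema2 = {E, H}.
Closure of {E, H}: E → G applies, adding G; G → D applies, adding D; D → I applies, adding I; I → E, F applies, adding F. So (E, H)⁺ = {D, E, F, G, H, I}.
This closure contains every attribute of Schema1, so Schema1 ∩ Schema2 → Schema1. The join is lossless.

Yes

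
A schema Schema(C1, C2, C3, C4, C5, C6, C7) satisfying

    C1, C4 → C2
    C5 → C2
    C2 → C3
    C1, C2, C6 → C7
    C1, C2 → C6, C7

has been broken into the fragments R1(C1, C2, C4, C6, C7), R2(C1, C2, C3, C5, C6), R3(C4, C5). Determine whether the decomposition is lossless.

No

Chase test. Columns are C1, C2, C3, C4, C5, C6, C7; row i has aⱼ where attribute j ∈ Ri, else bᵢⱼ.
Initial tableau (one row per fragment):
  row 1: a1 a2 b13 a4 b15 a6 a7
  row 2: a1 a2 a3 b24 a5 a6 b27
  row 3: b31 b32 b33 a4 a5 b36 b37
Rows 2 and 3 agree on C5; apply C5→C2 and equate their C2 entries.
Rows 1 and 2 agree on C2; apply C2→C3 and equate their C3 entries.
Rows 1 and 3 agree on C2; apply C2→C3 and equate their C3 entries.
Rows 1 and 2 agree on C1, C2, C6; apply C1, C2, C6→C7 and equate their C7 entries.
No row becomes fully distinguished — the join is lossy.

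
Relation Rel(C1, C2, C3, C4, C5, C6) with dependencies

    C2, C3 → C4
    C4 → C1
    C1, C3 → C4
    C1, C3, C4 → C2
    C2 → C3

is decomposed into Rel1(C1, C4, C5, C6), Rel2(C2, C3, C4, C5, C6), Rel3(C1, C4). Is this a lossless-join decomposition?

Yes

Chase test. Columns are C1, C2, C3, C4, C5, C6; row i has aⱼ where attribute j ∈ Reli, else bᵢⱼ.
Initial tableau (one row per fragment):
  row 1: a1 b12 b13 a4 a5 a6
  row 2: b21 a2 a3 a4 a5 a6
  row 3: a1 b32 b33 a4 b35 b36
Rows 1 and 2 agree on C4; apply C4→C1 and equate their C1 entries.
Row 2 is now all distinguished symbols — the join is lossless.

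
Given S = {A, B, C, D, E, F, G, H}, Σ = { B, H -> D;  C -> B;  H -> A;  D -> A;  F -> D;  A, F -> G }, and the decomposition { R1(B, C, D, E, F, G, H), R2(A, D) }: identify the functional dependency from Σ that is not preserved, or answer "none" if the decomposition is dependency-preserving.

H -> A

Check H → A: no single fragment contains all of {A, H}, and the restricted closure of {H} across the fragments never reaches {A}.
B, H → D is preserved.
C → B is preserved.
D → A is preserved.
F → D is preserved.
A, F → G is preserved.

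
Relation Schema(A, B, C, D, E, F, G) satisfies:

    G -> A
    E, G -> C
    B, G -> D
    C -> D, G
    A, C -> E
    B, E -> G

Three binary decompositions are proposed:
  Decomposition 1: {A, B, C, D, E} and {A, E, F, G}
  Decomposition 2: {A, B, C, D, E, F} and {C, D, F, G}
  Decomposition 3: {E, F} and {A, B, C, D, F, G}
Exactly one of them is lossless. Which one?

Decomposition 1: common = {A, E}, closure = {A, E} → lossy.
Decomposition 2: common = {C, D, F}, closure = {A, C, D, E, F, G} → lossless.
Decomposition 3: common = {F}, closure = {F} → lossy.

Decomposition 2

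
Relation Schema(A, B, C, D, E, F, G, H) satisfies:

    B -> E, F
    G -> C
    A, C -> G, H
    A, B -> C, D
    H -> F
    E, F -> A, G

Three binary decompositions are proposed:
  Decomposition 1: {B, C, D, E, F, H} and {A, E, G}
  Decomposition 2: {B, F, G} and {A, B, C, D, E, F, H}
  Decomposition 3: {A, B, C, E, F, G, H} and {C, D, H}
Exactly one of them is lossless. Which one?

Decomposition 2

Decomposition 1: common = {E}, closure = {E} → lossy.
Decomposition 2: common = {B, F}, closure = {A, B, C, D, E, F, G, H} → lossless.
Decomposition 3: common = {C, H}, closure = {C, F, H} → lossy.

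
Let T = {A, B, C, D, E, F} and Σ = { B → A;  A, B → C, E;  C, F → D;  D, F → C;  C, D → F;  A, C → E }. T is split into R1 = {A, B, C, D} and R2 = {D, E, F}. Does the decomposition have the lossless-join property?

No

Common attributes: R1 ∩ R2 = {D}.
No dependency enlarges {D}, so (D)⁺ = {D}.
The closure contains neither all of R1 = {A, B, C, D} nor all of R2 = {D, E, F}, so the common attributes are not a superkey of either fragment. The join is lossy.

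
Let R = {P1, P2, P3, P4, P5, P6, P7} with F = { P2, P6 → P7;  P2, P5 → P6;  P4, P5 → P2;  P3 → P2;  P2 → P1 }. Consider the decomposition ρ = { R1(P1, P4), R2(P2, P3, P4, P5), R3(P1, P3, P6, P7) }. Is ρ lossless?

No

Chase test. Columns are P1, P2, P3, P4, P5, P6, P7; row i has aⱼ where attribute j ∈ Ri, else bᵢⱼ.
Initial tableau (one row per fragment):
  row 1: a1 b12 b13 a4 b15 b16 b17
  row 2: b21 a2 a3 a4 a5 b26 b27
  row 3: a1 b32 a3 b34 b35 a6 a7
Rows 2 and 3 agree on P3; apply P3→P2 and equate their P2 entries.
Rows 2 and 3 agree on P2; apply P2→P1 and equate their P1 entries.
No row becomes fully distinguished — the join is lossy.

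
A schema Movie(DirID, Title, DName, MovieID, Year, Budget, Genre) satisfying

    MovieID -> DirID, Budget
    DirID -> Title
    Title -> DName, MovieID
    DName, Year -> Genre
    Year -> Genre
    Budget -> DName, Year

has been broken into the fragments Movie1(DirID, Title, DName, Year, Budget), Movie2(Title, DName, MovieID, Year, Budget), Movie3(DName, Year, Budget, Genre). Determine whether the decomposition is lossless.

Chase test. Columns are DirID, Title, DName, MovieID, Year, Budget, Genre; row i has aⱼ where attribute j ∈ Moviei, else bᵢⱼ.
Initial tableau (one row per fragment):
  row 1: a1 a2 a3 b14 a5 a6 b17
  row 2: b21 a2 a3 a4 a5 a6 b27
  row 3: b31 b32 a3 b34 a5 a6 a7
Rows 1 and 2 agree on Title; apply Title→DName, MovieID and equate their DName, MovieID entries.
Rows 1 and 2 agree on DName, Year; apply DName, Year→Genre and equate their Genre entries.
Rows 1 and 3 agree on DName, Year; apply DName, Year→Genre and equate their Genre entries.
Rows 1 and 2 agree on MovieID; apply MovieID→DirID, Budget and equate their DirID, Budget entries.
Row 1 is now all distinguished symbols — the join is lossless.

Yes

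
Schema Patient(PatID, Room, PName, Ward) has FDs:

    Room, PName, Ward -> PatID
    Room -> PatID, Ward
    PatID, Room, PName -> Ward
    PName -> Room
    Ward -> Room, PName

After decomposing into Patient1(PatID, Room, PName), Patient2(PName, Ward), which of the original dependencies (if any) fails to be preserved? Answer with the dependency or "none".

Room, PName, Ward → PatID: restricted closure across fragments reaches PatID.
Room → PatID, Ward: restricted closure across fragments reaches PatID, Ward.
PatID, Room, PName → Ward: restricted closure across fragments reaches Ward.
PName → Room lies within Patient1.
Ward → Room, PName: restricted closure across fragments reaches Room, PName.
Every dependency is enforceable on the fragments, so the decomposition is dependency-preserving.

none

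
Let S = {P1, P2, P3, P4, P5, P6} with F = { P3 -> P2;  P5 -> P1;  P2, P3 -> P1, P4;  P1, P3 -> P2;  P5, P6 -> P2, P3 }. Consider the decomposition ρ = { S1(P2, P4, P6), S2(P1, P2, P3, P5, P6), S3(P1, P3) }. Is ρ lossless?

Chase test. Columns are P1, P2, P3, P4, P5, P6; row i has aⱼ where attribute j ∈ Si, else bᵢⱼ.
Initial tableau (one row per fragment):
  row 1: b11 a2 b13 a4 b15 a6
  row 2: a1 a2 a3 b24 a5 a6
  row 3: a1 b32 a3 b34 b35 b36
Rows 2 and 3 agree on P3; apply P3→P2 and equate their P2 entries.
Rows 2 and 3 agree on P2, P3; apply P2, P3→P1, P4 and equate their P1, P4 entries.
No row becomes fully distinguished — the join is lossy.

No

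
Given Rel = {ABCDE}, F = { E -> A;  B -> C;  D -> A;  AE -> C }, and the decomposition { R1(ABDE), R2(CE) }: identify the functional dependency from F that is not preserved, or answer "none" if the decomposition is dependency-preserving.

B -> C

Check B → C: no single fragment contains all of {BC}, and the restricted closure of {B} across the fragments never reaches {C}.
E → A is preserved.
D → A is preserved.
AE → C is preserved.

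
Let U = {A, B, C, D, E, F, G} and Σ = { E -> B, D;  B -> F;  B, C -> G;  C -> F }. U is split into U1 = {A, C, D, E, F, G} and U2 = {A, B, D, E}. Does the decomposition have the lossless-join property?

Yes

Common attributes: U1 ∩ U2 = {A, D, E}.
Closure of {A, D, E}: E → B, D applies, adding B; B → F applies, adding F. So (A, D, E)⁺ = {A, B, D, E, F}.
This closure contains every attribute of U2, so U1 ∩ U2 → U2. The join is lossless.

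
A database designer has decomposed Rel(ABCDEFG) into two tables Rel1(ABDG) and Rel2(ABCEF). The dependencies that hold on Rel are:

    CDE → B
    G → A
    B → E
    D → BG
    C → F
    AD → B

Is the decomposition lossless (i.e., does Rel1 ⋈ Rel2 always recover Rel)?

No

Common attributes: Rel1 ∩ Rel2 = {AB}.
Closure of {AB}: B → E applies, adding E. So (AB)⁺ = {ABE}.
The closure contains neither all of Rel1 = {ABDG} nor all of Rel2 = {ABCEF}, so the common attributes are not a superkey of either fragment. The join is lossy.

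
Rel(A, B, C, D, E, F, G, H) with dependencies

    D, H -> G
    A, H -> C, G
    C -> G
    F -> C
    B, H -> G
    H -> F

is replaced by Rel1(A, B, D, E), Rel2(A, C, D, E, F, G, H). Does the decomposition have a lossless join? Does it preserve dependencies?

Lossless test: (A, D, E)⁺ = {A, D, E}, which is a superkey of neither fragment — lossy.
Dependency preservation: B, H → G is not contained in any single fragment, but the restricted closure of its left-hand side across the fragments still reaches the right-hand side; the remaining FDs each lie inside some fragment. All dependencies are preserved.

lossy but dependency-preserving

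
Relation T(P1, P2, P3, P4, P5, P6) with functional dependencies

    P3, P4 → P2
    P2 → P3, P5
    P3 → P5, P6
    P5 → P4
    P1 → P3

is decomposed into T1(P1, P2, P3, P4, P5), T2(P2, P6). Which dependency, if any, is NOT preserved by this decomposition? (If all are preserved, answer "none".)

none

P3, P4 → P2 lies within T1.
P2 → P3, P5 lies within T1.
P3 → P5, P6: restricted closure across fragments reaches P5, P6.
P5 → P4 lies within T1.
P1 → P3 lies within T1.
Every dependency is enforceable on the fragments, so the decomposition is dependency-preserving.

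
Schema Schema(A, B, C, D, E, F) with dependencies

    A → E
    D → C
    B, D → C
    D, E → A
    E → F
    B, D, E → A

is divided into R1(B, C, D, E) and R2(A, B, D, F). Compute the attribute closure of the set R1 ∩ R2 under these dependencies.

B, C, D

R1 ∩ R2 = {B, D}.
D → C applies, adding C
Closure: {B, C, D}.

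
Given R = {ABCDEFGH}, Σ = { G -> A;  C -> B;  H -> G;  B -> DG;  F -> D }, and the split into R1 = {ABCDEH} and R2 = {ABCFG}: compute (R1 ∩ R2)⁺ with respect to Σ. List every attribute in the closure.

ABCDG

R1 ∩ R2 = {ABC}.
B → DG applies, adding DG
Closure: {ABCDG}.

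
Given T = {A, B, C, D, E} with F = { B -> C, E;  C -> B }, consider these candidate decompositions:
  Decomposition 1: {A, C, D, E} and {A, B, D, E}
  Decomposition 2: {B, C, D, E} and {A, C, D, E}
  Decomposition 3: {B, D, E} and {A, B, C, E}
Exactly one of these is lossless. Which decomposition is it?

Decomposition 2

Decomposition 1: common = {A, D, E}, closure = {A, D, E} → lossy.
Decomposition 2: common = {C, D, E}, closure = {B, C, D, E} → lossless.
Decomposition 3: common = {B, E}, closure = {B, C, E} → lossy.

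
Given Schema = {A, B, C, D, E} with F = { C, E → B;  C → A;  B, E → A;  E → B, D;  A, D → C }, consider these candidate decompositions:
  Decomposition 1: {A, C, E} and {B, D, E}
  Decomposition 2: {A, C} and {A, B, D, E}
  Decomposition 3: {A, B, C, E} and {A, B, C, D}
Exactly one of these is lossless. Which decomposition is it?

Decomposition 1

Decomposition 1: common = {E}, closure = {A, B, C, D, E} → lossless.
Decomposition 2: common = {A}, closure = {A} → lossy.
Decomposition 3: common = {A, B, C}, closure = {A, B, C} → lossy.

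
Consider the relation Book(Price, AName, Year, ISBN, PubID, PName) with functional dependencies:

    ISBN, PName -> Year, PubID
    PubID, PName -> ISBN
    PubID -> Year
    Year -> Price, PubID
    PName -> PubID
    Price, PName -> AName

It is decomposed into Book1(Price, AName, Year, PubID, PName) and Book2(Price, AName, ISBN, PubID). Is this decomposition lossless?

No

Common attributes: Book1 ∩ Book2 = {Price, AName, PubID}.
Closure of {Price, AName, PubID}: PubID → Year applies, adding Year. So (Price, AName, PubID)⁺ = {Price, AName, Year, PubID}.
The closure contains neither all of Book1 = {Price, AName, Year, PubID, PName} nor all of Book2 = {Price, AName, ISBN, PubID}, so the common attributes are not a superkey of either fragment. The join is lossy.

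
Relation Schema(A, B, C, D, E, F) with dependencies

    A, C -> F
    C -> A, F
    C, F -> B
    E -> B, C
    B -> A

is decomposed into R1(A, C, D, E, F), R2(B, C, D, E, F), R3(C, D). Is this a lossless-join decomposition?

Yes

Chase test. Columns are A, B, C, D, E, F; row i has aⱼ where attribute j ∈ Ri, else bᵢⱼ.
Initial tableau (one row per fragment):
  row 1: a1 b12 a3 a4 a5 a6
  row 2: b21 a2 a3 a4 a5 a6
  row 3: b31 b32 a3 a4 b35 b36
Rows 1 and 2 agree on C; apply C→A, F and equate their A, F entries.
Rows 1 and 3 agree on C; apply C→A, F and equate their A, F entries.
Rows 1 and 2 agree on C, F; apply C, F→B and equate their B entries.
Rows 1 and 3 agree on C, F; apply C, F→B and equate their B entries.
Row 1 is now all distinguished symbols — the join is lossless.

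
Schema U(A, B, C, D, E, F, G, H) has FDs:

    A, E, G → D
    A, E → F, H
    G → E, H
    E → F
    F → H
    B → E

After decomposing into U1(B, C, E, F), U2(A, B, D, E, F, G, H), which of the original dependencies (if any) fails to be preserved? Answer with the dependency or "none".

A, E, G → D lies within U2.
A, E → F, H lies within U2.
G → E, H lies within U2.
E → F lies within U1.
F → H lies within U2.
B → E lies within U1.
Every dependency is enforceable on the fragments, so the decomposition is dependency-preserving.

none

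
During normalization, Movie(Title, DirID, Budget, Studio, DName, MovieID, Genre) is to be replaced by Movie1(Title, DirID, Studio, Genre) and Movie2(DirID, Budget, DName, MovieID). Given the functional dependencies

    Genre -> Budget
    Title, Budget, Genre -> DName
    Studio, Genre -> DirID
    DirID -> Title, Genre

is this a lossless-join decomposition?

Common attributes: Movie1 ∩ Movie2 = {DirID}.
Closure of {DirID}: DirID → Title, Genre applies, adding Title, Genre; Genre → Budget applies, adding Budget; Title, Budget, Genre → DName applies, adding DName. So (DirID)⁺ = {Title, DirID, Budget, DName, Genre}.
The closure contains neither all of Movie1 = {Title, DirID, Studio, Genre} nor all of Movie2 = {DirID, Budget, DName, MovieID}, so the common attributes are not a superkey of either fragment. The join is lossy.

No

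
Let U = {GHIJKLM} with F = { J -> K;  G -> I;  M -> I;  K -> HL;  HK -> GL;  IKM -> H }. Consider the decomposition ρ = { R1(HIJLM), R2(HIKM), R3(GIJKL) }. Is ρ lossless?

Chase test. Columns are GHIJKLM; row i has aⱼ where attribute j ∈ Ri, else bᵢⱼ.
Initial tableau (one row per fragment):
  row 1: b11 a2 a3 a4 b15 a6 a7
  row 2: b21 a2 a3 b24 a5 b26 a7
  row 3: a1 b32 a3 a4 a5 a6 b37
Rows 1 and 3 agree on J; apply J→K and equate their K entries.
Rows 1 and 2 agree on K; apply K→HL and equate their HL entries.
Rows 1 and 3 agree on K; apply K→HL and equate their HL entries.
Rows 1 and 2 agree on HK; apply HK→GL and equate their GL entries.
Rows 1 and 3 agree on HK; apply HK→GL and equate their GL entries.
Row 1 is now all distinguished symbols — the join is lossless.

Yes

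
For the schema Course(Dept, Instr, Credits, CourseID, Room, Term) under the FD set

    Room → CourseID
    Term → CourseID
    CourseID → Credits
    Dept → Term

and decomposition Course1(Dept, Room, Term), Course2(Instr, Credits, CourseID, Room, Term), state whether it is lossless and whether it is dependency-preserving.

lossy but dependency-preserving

Lossless test: (Room, Term)⁺ = {Credits, CourseID, Room, Term}, which is a superkey of neither fragment — lossy.
Dependency preservation: every FD's attributes lie within a single fragment, so each can be enforced locally — preserved.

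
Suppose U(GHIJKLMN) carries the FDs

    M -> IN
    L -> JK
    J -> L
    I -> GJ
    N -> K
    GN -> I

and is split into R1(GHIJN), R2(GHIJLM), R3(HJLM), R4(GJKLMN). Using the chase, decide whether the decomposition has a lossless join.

Chase test. Columns are GHIJKLMN; row i has aⱼ where attribute j ∈ Ri, else bᵢⱼ.
Initial tableau (one row per fragment):
  row 1: a1 a2 a3 a4 b15 b16 b17 a8
  row 2: a1 a2 a3 a4 b25 a6 a7 b28
  row 3: b31 a2 b33 a4 b35 a6 a7 b38
  row 4: a1 b42 b43 a4 a5 a6 a7 a8
Rows 2 and 3 agree on M; apply M→IN and equate their IN entries.
Rows 2 and 4 agree on M; apply M→IN and equate their IN entries.
Rows 2 and 3 agree on L; apply L→JK and equate their JK entries.
Rows 2 and 4 agree on L; apply L→JK and equate their JK entries.
Rows 1 and 2 agree on J; apply J→L and equate their L entries.
Rows 1 and 3 agree on I; apply I→GJ and equate their GJ entries.
Rows 1 and 2 agree on N; apply N→K and equate their K entries.
Row 2 is now all distinguished symbols — the join is lossless.

Yes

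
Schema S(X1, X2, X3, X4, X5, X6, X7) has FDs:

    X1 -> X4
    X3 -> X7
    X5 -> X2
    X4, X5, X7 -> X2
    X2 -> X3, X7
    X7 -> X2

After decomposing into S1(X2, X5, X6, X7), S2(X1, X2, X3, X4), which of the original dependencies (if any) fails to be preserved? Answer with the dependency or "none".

none

X1 → X4 lies within S2.
X3 → X7: restricted closure across fragments reaches X7.
X5 → X2 lies within S1.
X4, X5, X7 → X2: restricted closure across fragments reaches X2.
X2 → X3, X7: restricted closure across fragments reaches X3, X7.
X7 → X2 lies within S1.
Every dependency is enforceable on the fragments, so the decomposition is dependency-preserving.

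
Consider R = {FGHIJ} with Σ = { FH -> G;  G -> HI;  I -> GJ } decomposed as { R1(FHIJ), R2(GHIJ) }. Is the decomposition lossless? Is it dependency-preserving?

Lossless test: (HIJ)⁺ = {GHIJ}, which contains all of one fragment — lossless.
Dependency preservation: FH → G is not contained in any single fragment, but the restricted closure of its left-hand side across the fragments still reaches the right-hand side; the remaining FDs each lie inside some fragment. All dependencies are preserved.

lossless and dependency-preserving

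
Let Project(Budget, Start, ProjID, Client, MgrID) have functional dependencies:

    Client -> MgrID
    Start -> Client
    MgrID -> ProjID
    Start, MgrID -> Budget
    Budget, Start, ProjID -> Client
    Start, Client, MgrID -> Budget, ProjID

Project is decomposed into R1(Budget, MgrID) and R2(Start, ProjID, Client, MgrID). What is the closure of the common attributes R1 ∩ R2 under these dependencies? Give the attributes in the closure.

ProjID, MgrID

R1 ∩ R2 = {MgrID}.
MgrID → ProjID applies, adding ProjID
Closure: {ProjID, MgrID}.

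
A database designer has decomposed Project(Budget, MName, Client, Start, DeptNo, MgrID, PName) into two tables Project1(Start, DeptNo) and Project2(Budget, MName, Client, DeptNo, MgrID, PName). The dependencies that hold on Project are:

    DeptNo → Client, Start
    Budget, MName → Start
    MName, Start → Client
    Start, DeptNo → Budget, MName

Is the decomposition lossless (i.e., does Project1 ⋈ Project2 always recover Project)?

Yes

Common attributes: Project1 ∩ Project2 = {DeptNo}.
Closure of {DeptNo}: DeptNo → Client, Start applies, adding Client, Start; Start, DeptNo → Budget, MName applies, adding Budget, MName. So (DeptNo)⁺ = {Budget, MName, Client, Start, DeptNo}.
This closure contains every attribute of Project1, so Project1 ∩ Project2 → Project1. The join is lossless.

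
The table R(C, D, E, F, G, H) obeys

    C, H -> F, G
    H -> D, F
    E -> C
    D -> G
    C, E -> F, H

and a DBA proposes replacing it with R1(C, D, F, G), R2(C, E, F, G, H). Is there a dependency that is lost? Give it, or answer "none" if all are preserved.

H -> D, F

Check H → D, F: no single fragment contains all of {D, F, H}, and the restricted closure of {H} across the fragments never reaches {D, F}.
C, H → F, G is preserved.
E → C is preserved.
D → G is preserved.
C, E → F, H is preserved.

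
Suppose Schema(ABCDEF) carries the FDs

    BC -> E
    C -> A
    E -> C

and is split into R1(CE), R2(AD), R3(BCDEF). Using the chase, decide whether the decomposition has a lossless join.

No

Chase test. Columns are ABCDEF; row i has aⱼ where attribute j ∈ Ri, else bᵢⱼ.
Initial tableau (one row per fragment):
  row 1: b11 b12 a3 b14 a5 b16
  row 2: a1 b22 b23 a4 b25 b26
  row 3: b31 a2 a3 a4 a5 a6
Rows 1 and 3 agree on C; apply C→A and equate their A entries.
No row becomes fully distinguished — the join is lossy.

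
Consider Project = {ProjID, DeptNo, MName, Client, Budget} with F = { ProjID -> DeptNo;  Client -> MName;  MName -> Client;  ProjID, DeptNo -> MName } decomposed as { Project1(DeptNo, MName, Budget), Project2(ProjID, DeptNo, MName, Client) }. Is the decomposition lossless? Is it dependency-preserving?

Lossless test: (DeptNo, MName)⁺ = {DeptNo, MName, Client}, which is a superkey of neither fragment — lossy.
Dependency preservation: every FD's attributes lie within a single fragment, so each can be enforced locally — preserved.

lossy but dependency-preserving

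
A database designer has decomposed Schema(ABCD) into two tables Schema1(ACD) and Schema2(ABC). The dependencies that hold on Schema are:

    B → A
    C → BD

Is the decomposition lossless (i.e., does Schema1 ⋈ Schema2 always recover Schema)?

Yes

Common attributes: Schema1 ∩ Schema2 = {AC}.
Closure of {AC}: C → BD applies, adding BD. So (AC)⁺ = {ABCD}.
This closure contains every attribute of Schema1, so Schema1 ∩ Schema2 → Schema1. The join is lossless.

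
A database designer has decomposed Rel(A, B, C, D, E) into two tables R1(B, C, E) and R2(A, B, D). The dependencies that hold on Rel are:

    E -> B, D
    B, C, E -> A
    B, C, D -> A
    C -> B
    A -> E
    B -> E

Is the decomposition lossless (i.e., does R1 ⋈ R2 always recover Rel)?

No

Common attributes: R1 ∩ R2 = {B}.
Closure of {B}: B → E applies, adding E; E → B, D applies, adding D. So (B)⁺ = {B, D, E}.
The closure contains neither all of R1 = {B, C, E} nor all of R2 = {A, B, D}, so the common attributes are not a superkey of either fragment. The join is lossy.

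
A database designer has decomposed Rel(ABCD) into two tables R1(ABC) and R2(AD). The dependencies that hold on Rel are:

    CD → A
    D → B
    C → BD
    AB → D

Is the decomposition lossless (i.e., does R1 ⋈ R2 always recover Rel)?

Common attributes: R1 ∩ R2 = {A}.
No dependency enlarges {A}, so (A)⁺ = {A}.
The closure contains neither all of R1 = {ABC} nor all of R2 = {AD}, so the common attributes are not a superkey of either fragment. The join is lossy.

No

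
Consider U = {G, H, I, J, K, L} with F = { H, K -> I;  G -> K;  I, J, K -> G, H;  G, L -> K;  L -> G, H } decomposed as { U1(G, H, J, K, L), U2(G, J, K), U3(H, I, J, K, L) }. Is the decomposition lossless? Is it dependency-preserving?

Lossless test (chase): Rows 1 and 3 agree on H, K; apply H, K→I and equate their I entries. Rows 1 and 3 agree on I, J, K; apply I, J, K→G, H and equate their G, H entries. Row 1 is now all distinguished symbols — the join is lossless.
Dependency preservation: I, J, K → G, H is not contained in any single fragment, but the restricted closure of its left-hand side across the fragments still reaches the right-hand side; the remaining FDs each lie inside some fragment. All dependencies are preserved.

lossless and dependency-preserving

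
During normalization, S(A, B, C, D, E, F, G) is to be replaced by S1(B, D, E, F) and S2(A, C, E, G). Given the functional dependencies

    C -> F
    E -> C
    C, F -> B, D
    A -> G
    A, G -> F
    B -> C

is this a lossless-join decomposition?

Common attributes: S1 ∩ S2 = {E}.
Closure of {E}: E → C applies, adding C; C → F applies, adding F; C, F → B, D applies, adding B, D. So (E)⁺ = {B, C, D, E, F}.
This closure contains every attribute of S1, so S1 ∩ S2 → S1. The join is lossless.

Yes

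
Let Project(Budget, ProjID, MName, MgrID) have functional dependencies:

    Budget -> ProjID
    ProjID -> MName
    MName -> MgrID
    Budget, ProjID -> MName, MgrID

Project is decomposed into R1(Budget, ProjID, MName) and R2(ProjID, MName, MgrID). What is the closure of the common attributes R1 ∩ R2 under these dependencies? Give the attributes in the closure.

ProjID, MName, MgrID

R1 ∩ R2 = {ProjID, MName}.
MName → MgrID applies, adding MgrID
Closure: {ProjID, MName, MgrID}.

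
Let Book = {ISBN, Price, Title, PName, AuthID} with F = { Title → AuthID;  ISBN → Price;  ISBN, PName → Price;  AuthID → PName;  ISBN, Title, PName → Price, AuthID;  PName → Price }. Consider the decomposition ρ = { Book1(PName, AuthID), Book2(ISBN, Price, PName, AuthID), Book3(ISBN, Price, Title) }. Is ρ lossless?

No

Chase test. Columns are ISBN, Price, Title, PName, AuthID; row i has aⱼ where attribute j ∈ Booki, else bᵢⱼ.
Initial tableau (one row per fragment):
  row 1: b11 b12 b13 a4 a5
  row 2: a1 a2 b23 a4 a5
  row 3: a1 a2 a3 b34 b35
Rows 1 and 2 agree on PName; apply PName→Price and equate their Price entries.
No row becomes fully distinguished — the join is lossy.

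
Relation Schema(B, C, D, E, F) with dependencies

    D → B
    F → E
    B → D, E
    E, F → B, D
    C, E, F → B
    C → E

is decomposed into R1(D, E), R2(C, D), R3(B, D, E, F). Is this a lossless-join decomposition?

No

Chase test. Columns are B, C, D, E, F; row i has aⱼ where attribute j ∈ Ri, else bᵢⱼ.
Initial tableau (one row per fragment):
  row 1: b11 b12 a3 a4 b15
  row 2: b21 a2 a3 b24 b25
  row 3: a1 b32 a3 a4 a5
Rows 1 and 2 agree on D; apply D→B and equate their B entries.
Rows 1 and 3 agree on D; apply D→B and equate their B entries.
Rows 1 and 2 agree on B; apply B→D, E and equate their D, E entries.
No row becomes fully distinguished — the join is lossy.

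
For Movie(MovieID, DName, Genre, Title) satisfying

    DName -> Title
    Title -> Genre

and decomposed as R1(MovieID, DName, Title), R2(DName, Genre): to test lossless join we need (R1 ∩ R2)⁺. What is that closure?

DName, Genre, Title

R1 ∩ R2 = {DName}.
DName → Title applies, adding Title
Title → Genre applies, adding Genre
Closure: {DName, Genre, Title}.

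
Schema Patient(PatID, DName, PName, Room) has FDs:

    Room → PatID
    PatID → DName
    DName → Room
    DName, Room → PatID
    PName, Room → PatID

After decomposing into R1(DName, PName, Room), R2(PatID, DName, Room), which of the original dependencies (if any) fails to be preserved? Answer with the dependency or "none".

Room → PatID lies within R2.
PatID → DName lies within R2.
DName → Room lies within R1.
DName, Room → PatID lies within R2.
PName, Room → PatID: restricted closure across fragments reaches PatID.
Every dependency is enforceable on the fragments, so the decomposition is dependency-preserving.

none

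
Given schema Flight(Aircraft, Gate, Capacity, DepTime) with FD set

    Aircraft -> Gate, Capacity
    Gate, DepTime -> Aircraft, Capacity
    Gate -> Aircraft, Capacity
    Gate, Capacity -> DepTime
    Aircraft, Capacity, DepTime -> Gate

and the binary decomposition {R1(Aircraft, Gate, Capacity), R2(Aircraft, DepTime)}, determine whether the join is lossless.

Yes

Common attributes: R1 ∩ R2 = {Aircraft}.
Closure of {Aircraft}: Aircraft → Gate, Capacity applies, adding Gate, Capacity; Gate, Capacity → DepTime applies, adding DepTime. So (Aircraft)⁺ = {Aircraft, Gate, Capacity, DepTime}.
This closure contains every attribute of R1, so R1 ∩ R2 → R1. The join is lossless.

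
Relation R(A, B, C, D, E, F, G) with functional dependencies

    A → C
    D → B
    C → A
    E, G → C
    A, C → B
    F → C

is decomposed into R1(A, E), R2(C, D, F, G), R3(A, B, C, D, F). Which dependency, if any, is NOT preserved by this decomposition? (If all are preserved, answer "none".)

E, G → C

Check E, G → C: no single fragment contains all of {C, E, G}, and the restricted closure of {E, G} across the fragments never reaches {C}.
A → C is preserved.
D → B is preserved.
C → A is preserved.
A, C → B is preserved.
F → C is preserved.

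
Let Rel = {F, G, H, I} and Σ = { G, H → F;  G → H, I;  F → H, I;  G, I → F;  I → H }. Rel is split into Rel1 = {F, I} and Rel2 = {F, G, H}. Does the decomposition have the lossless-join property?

Yes

Common attributes: Rel1 ∩ Rel2 = {F}.
Closure of {F}: F → H, I applies, adding H, I. So (F)⁺ = {F, H, I}.
This closure contains every attribute of Rel1, so Rel1 ∩ Rel2 → Rel1. The join is lossless.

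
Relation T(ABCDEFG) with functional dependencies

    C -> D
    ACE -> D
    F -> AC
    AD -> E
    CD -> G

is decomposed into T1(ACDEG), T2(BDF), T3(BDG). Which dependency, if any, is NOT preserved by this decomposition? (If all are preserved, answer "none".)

Check F → AC: no single fragment contains all of {ACF}, and the restricted closure of {F} across the fragments never reaches {AC}.
C → D is preserved.
ACE → D is preserved.
AD → E is preserved.
CD → G is preserved.

F -> AC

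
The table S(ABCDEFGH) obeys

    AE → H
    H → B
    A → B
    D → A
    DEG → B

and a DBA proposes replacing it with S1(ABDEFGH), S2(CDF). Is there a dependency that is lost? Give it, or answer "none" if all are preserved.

none

AE → H lies within S1.
H → B lies within S1.
A → B lies within S1.
D → A lies within S1.
DEG → B lies within S1.
Every dependency is enforceable on the fragments, so the decomposition is dependency-preserving.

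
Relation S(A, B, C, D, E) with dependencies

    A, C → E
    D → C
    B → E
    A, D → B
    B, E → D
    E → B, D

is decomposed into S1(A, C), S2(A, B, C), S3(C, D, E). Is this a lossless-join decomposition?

Chase test. Columns are A, B, C, D, E; row i has aⱼ where attribute j ∈ Si, else bᵢⱼ.
Initial tableau (one row per fragment):
  row 1: a1 b12 a3 b14 b15
  row 2: a1 a2 a3 b24 b25
  row 3: b31 b32 a3 a4 a5
Rows 1 and 2 agree on A, C; apply A, C→E and equate their E entries.
Rows 1 and 2 agree on E; apply E→B, D and equate their B, D entries.
No row becomes fully distinguished — the join is lossy.

No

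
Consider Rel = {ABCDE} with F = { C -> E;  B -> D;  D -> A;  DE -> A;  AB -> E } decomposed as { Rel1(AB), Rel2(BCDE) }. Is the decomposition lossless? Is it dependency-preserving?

lossless but not dependency-preserving

Lossless test: (B)⁺ = {ABDE}, which contains all of one fragment — lossless.
Dependency preservation: the restricted closure of {D} across the fragments never reaches {A}, so D → A cannot be enforced without a join — not preserved.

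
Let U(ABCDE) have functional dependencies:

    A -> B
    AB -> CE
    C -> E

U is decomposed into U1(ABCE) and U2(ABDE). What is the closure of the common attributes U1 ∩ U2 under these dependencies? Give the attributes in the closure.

U1 ∩ U2 = {ABE}.
AB → CE applies, adding C
Closure: {ABCE}.

ABCE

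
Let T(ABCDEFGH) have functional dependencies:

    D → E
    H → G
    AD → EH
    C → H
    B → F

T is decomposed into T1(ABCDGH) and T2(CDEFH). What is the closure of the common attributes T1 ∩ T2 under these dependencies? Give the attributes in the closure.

T1 ∩ T2 = {CDH}.
D → E applies, adding E
H → G applies, adding G
Closure: {CDEGH}.

CDEGH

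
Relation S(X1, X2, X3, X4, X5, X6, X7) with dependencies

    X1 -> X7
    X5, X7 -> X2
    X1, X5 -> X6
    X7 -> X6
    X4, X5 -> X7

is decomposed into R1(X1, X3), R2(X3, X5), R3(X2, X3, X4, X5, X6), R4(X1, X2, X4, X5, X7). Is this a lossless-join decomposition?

Chase test. Columns are X1, X2, X3, X4, X5, X6, X7; row i has aⱼ where attribute j ∈ Ri, else bᵢⱼ.
Initial tableau (one row per fragment):
  row 1: a1 b12 a3 b14 b15 b16 b17
  row 2: b21 b22 a3 b24 a5 b26 b27
  row 3: b31 a2 a3 a4 a5 a6 b37
  row 4: a1 a2 b43 a4 a5 b46 a7
Rows 1 and 4 agree on X1; apply X1→X7 and equate their X7 entries.
Rows 1 and 4 agree on X7; apply X7→X6 and equate their X6 entries.
Rows 3 and 4 agree on X4, X5; apply X4, X5→X7 and equate their X7 entries.
Rows 1 and 3 agree on X7; apply X7→X6 and equate their X6 entries.
No row becomes fully distinguished — the join is lossy.

No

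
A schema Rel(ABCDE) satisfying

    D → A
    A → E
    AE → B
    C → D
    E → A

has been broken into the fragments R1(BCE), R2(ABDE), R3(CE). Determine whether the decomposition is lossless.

Chase test. Columns are ABCDE; row i has aⱼ where attribute j ∈ Ri, else bᵢⱼ.
Initial tableau (one row per fragment):
  row 1: b11 a2 a3 b14 a5
  row 2: a1 a2 b23 a4 a5
  row 3: b31 b32 a3 b34 a5
Rows 1 and 3 agree on C; apply C→D and equate their D entries.
Rows 1 and 2 agree on E; apply E→A and equate their A entries.
Rows 1 and 3 agree on E; apply E→A and equate their A entries.
Rows 1 and 3 agree on AE; apply AE→B and equate their B entries.
No row becomes fully distinguished — the join is lossy.

No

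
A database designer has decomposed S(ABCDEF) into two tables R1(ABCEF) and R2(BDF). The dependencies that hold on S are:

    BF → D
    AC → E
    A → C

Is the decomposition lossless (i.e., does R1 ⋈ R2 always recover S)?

Yes

Common attributes: R1 ∩ R2 = {BF}.
Closure of {BF}: BF → D applies, adding D. So (BF)⁺ = {BDF}.
This closure contains every attribute of R2, so R1 ∩ R2 → R2. The join is lossless.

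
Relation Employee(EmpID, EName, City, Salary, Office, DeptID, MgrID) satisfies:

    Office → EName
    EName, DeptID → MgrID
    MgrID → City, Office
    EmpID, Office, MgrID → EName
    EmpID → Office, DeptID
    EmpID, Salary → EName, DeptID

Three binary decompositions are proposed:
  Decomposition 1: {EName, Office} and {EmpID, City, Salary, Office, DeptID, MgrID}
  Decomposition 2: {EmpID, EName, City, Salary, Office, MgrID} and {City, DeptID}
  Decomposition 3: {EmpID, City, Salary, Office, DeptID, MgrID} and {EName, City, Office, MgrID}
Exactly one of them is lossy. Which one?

Decomposition 2

Decomposition 1: common = {Office}, closure = {EName, Office} → lossless.
Decomposition 2: common = {City}, closure = {City} → lossy.
Decomposition 3: common = {City, Office, MgrID}, closure = {EName, City, Office, MgrID} → lossless.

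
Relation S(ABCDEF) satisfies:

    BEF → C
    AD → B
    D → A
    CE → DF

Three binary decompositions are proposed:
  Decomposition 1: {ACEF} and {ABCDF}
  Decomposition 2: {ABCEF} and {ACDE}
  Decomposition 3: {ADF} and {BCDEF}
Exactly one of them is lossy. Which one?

Decomposition 1: common = {ACF}, closure = {ACF} → lossy.
Decomposition 2: common = {ACE}, closure = {ABCDEF} → lossless.
Decomposition 3: common = {DF}, closure = {ABDF} → lossless.

Decomposition 1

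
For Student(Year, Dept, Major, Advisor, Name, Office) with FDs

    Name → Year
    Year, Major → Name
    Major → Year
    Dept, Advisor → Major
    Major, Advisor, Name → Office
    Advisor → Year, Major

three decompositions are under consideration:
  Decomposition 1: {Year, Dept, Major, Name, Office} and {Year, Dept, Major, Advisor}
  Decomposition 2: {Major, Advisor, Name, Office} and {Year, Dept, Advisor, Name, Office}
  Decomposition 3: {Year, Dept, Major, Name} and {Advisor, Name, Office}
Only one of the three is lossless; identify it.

Decomposition 2

Decomposition 1: common = {Year, Dept, Major}, closure = {Year, Dept, Major, Name} → lossy.
Decomposition 2: common = {Advisor, Name, Office}, closure = {Year, Major, Advisor, Name, Office} → lossless.
Decomposition 3: common = {Name}, closure = {Year, Name} → lossy.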